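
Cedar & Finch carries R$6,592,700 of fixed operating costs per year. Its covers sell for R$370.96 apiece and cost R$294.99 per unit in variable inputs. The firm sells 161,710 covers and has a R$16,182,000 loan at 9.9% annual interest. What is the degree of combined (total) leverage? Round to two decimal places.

Total contribution margin = 161,710 × R$75.97 = R$12,285,108.70.
Operating income = contribution − fixed costs = R$12,285,108.70 − R$6,592,700 = R$5,692,408.70. Interest = R$1,602,018.00.
DOL = R$12,285,108.70 ÷ R$5,692,408.70 = 2.1582; DFL = R$5,692,408.70 ÷ R$4,090,390.70 = 1.3917.
DCL = DOL × DFL = 2.1582 × 1.3917 = 3.0036.

3.00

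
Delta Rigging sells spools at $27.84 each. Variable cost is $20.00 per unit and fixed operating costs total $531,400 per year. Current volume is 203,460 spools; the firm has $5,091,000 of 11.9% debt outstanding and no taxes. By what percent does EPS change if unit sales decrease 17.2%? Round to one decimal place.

-59.9%

At 203,460 units, contribution = 203,460 × $7.84 = $1,595,126.40.
EBIT = $1,595,126.40 − $531,400 = $1,063,726.40.
After interest of $605,829.00, pre-tax earnings = $457,897.40.
DCL = total CM / (EBIT − I) = $1,595,126.40 / $457,897.40 = 3.4836.
EPS therefore changes by 3.4836 × (-17.2%) = -59.9%.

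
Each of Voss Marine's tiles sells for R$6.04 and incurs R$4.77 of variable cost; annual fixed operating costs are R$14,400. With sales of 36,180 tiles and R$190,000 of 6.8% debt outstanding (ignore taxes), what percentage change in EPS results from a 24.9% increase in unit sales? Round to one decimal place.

Contribution at this volume is 36,180 × R$1.27 = R$45,948.60.
Operating income = contribution − fixed costs = R$45,948.60 − R$14,400 = R$31,548.60.
Interest = R$12,920.00, so EBIT − I = R$18,628.60.
Degree of combined leverage = contribution ÷ (EBIT − I) = R$45,948.60 ÷ R$18,628.60 = 2.4666.
EPS therefore changes by 2.4666 × (+24.9%) = +61.4%.

+61.4%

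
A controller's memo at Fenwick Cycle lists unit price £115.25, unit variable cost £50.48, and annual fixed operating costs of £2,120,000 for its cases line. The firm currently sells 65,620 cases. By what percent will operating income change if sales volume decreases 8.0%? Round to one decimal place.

At 65,620 units, contribution = 65,620 × £64.77 = £4,250,207.40.
Subtracting fixed costs: EBIT = £4,250,207.40 − £2,120,000 = £2,130,207.40.
DOL = contribution ÷ EBIT = £4,250,207.40 ÷ £2,130,207.40 = 1.9952.
Operating income changes by 1.9952 × -8.0% = -16.0%.

-16.0%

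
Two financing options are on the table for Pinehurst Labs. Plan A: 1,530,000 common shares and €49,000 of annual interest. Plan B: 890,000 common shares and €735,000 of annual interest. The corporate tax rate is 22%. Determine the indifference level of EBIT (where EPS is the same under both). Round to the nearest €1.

€1,688,969

Set EPS_A = EPS_B: (EBIT − €49,000)(1 − 0.22) ÷ 1,530,000 = (EBIT − €735,000)(1 − 0.22) ÷ 890,000.
Cancelling (1 − t) and cross-multiplying: 890,000·(EBIT − 49,000) = 1,530,000·(EBIT − 735,000).
EBIT × (1,530,000 − 890,000) = 735,000 × 1,530,000 − 49,000 × 890,000 = 1,080,940,000,000, so EBIT = 1,080,940,000,000 ÷ 640,000 = 1,688,968.75.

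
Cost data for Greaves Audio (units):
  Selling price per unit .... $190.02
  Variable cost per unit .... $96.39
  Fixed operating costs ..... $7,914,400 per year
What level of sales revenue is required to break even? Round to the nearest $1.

Contribution margin per unit = $190.02 − $96.39 = $93.63, a CM ratio of $93.63 ÷ $190.02 = 0.4927.
Break-even revenue = fixed costs × price ÷ CM = $7,914,400 × $190.02 ÷ $93.63 = $16,062,099.

$16,062,099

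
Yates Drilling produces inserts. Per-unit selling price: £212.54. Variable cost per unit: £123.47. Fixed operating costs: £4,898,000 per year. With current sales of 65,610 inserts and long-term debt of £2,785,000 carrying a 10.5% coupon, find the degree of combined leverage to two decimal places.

Total contribution margin = 65,610 × £89.07 = £5,843,882.70.
Subtracting fixed costs: EBIT = £5,843,882.70 − £4,898,000 = £945,882.70. Interest = £292,425.00.
DOL = £5,843,882.70 ÷ £945,882.70 = 6.1782; DFL = £945,882.70 ÷ £653,457.70 = 1.4475.
DCL = DOL × DFL = 6.1782 × 1.4475 = 8.9429.

8.94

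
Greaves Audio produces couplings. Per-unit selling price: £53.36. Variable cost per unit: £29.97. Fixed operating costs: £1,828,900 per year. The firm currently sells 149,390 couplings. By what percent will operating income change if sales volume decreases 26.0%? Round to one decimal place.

Total contribution margin = 149,390 × £23.39 = £3,494,232.10.
Subtracting fixed costs: EBIT = £3,494,232.10 − £1,828,900 = £1,665,332.10.
So DOL = total CM / EBIT = £3,494,232.10 / £1,665,332.10 = 2.0982.
%ΔEBIT = DOL × %ΔSales = 2.0982 × -26.0% = -54.6%.

-54.6%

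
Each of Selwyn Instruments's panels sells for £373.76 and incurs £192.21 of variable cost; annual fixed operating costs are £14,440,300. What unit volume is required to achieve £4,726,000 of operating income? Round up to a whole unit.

Contribution margin per unit = £373.76 − £192.21 = £181.55.
Required volume = (fixed costs + target profit) ÷ CM = (£14,440,300 + £4,726,000) ÷ £181.55 = 105,570.37, so 105,571 panels.

105,571 panels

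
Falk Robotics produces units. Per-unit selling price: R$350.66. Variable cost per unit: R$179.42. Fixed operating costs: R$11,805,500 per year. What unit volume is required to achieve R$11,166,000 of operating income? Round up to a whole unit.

Unit CM = price − variable cost = R$350.66 − R$179.42 = R$171.24.
Required volume = (fixed costs + target profit) ÷ CM = (R$11,805,500 + R$11,166,000) ÷ R$171.24 = 134,147.98, so 134,148 units.

134,148 units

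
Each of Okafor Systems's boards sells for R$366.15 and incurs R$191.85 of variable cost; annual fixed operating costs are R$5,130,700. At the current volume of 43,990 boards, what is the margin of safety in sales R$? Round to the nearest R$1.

Each unit contributes R$366.15 − R$191.85 = R$174.30. Break-even units = R$5,130,700 ÷ R$174.30 = 29,436.03; break-even revenue = 29,436.03 × R$366.15 = R$10,778,002.32.
Actual sales revenue = 43,990 × R$366.15 = R$16,106,938.50.
Margin of safety = R$16,106,938.50 − R$10,778,002.32 = R$5,328,936.

R$5,328,936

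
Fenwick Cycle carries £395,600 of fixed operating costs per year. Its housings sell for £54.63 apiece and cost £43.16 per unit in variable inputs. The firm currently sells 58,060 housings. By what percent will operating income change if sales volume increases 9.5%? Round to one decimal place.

+23.4%

At 58,060 units, contribution = 58,060 × £11.47 = £665,948.20.
EBIT = £665,948.20 − £395,600 = £270,348.20.
DOL = contribution ÷ EBIT = £665,948.20 ÷ £270,348.20 = 2.4633.
Operating income changes by 2.4633 × +9.5% = +23.4%.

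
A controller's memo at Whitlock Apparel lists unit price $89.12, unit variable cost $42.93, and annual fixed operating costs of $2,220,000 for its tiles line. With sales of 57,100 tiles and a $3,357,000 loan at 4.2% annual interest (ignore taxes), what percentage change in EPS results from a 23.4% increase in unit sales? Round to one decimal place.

At 57,100 units, contribution = 57,100 × $46.19 = $2,637,449.00.
Subtracting fixed costs: EBIT = $2,637,449.00 − $2,220,000 = $417,449.00.
Interest = $140,994.00, so EBIT − I = $276,455.00.
DCL = total CM / (EBIT − I) = $2,637,449.00 / $276,455.00 = 9.5402.
EPS therefore changes by 9.5402 × (+23.4%) = +223.2%.

+223.2%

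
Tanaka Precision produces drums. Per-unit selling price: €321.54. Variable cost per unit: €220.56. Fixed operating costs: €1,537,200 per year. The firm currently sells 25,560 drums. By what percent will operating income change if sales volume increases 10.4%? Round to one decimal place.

+25.7%

Total contribution margin = 25,560 × €100.98 = €2,581,048.80.
Operating income = contribution − fixed costs = €2,581,048.80 − €1,537,200 = €1,043,848.80.
So DOL = total CM / EBIT = €2,581,048.80 / €1,043,848.80 = 2.4726.
So EBIT moves 2.4726 × (+10.4%) = +25.7%.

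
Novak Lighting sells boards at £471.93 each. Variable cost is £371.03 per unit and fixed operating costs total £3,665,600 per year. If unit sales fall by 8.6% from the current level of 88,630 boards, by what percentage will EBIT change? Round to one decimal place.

-14.6%

Total contribution margin = 88,630 × £100.90 = £8,942,767.00.
Operating income = contribution − fixed costs = £8,942,767.00 − £3,665,600 = £5,277,167.00.
Degree of operating leverage = £8,942,767.00 / £5,277,167.00 = 1.6946.
%ΔEBIT = DOL × %ΔSales = 1.6946 × -8.6% = -14.6%.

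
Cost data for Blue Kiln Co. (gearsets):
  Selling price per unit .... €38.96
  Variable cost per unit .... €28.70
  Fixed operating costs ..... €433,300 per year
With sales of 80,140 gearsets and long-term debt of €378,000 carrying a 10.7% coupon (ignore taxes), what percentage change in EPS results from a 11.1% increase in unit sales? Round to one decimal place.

Total contribution margin = 80,140 × €10.26 = €822,236.40.
EBIT = €822,236.40 − €433,300 = €388,936.40.
After interest of €40,446.00, pre-tax earnings = €348,490.40.
Degree of combined leverage = contribution ÷ (EBIT − I) = €822,236.40 ÷ €348,490.40 = 2.3594.
%ΔEPS = DCL × %ΔSales = 2.3594 × +11.1% = +26.2%.

+26.2%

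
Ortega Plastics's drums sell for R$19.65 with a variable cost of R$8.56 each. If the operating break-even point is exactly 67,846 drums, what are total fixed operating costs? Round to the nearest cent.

Each unit contributes R$19.65 − R$8.56 = R$11.09.
Fixed costs = break-even units × CM = 67,846 × R$11.09 = R$752,412.14.

R$752,412.14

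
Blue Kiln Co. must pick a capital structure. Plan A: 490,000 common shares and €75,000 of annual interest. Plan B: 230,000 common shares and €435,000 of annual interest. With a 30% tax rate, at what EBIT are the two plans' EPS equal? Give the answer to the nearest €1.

€753,462

At indifference, (EBIT − 75,000)(1 − t)/490,000 = (EBIT − 435,000)(1 − t)/230,000.
Cancelling (1 − t) and cross-multiplying: 230,000·(EBIT − 75,000) = 490,000·(EBIT − 435,000).
EBIT × (490,000 − 230,000) = 435,000 × 490,000 − 75,000 × 230,000 = 195,900,000,000, so EBIT = 195,900,000,000 ÷ 260,000 = 753,461.54.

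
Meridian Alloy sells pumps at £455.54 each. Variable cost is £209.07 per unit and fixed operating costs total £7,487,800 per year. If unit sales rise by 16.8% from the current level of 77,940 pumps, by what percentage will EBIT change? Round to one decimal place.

Total contribution margin = 77,940 × £246.47 = £19,209,871.80.
Subtracting fixed costs: EBIT = £19,209,871.80 − £7,487,800 = £11,722,071.80.
Degree of operating leverage = £19,209,871.80 / £11,722,071.80 = 1.6388.
%ΔEBIT = DOL × %ΔSales = 1.6388 × +16.8% = +27.5%.

+27.5%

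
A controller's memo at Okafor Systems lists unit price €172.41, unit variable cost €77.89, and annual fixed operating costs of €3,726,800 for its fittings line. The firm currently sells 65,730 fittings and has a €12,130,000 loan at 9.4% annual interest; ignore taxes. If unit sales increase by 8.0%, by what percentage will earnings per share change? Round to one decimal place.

Total contribution margin = 65,730 × €94.52 = €6,212,799.60.
EBIT = €6,212,799.60 − €3,726,800 = €2,485,999.60.
Interest = €1,140,220.00, so EBIT − I = €1,345,779.60.
DCL = total CM / (EBIT − I) = €6,212,799.60 / €1,345,779.60 = 4.6165.
%ΔEPS = DCL × %ΔSales = 4.6165 × +8.0% = +36.9%.

+36.9%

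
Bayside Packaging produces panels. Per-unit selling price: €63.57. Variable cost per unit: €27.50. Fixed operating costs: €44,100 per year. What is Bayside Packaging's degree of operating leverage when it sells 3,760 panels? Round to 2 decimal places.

1.48

Total contribution margin = 3,760 × €36.07 = €135,623.20.
Operating income = contribution − fixed costs = €135,623.20 − €44,100 = €91,523.20.
DOL = contribution ÷ EBIT = €135,623.20 ÷ €91,523.20 = 1.4818.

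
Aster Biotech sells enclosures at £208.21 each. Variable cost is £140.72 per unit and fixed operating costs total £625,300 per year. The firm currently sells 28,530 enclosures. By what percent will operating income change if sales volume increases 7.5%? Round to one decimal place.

Contribution at this volume is 28,530 × £67.49 = £1,925,489.70.
EBIT = £1,925,489.70 − £625,300 = £1,300,189.70.
DOL = contribution ÷ EBIT = £1,925,489.70 ÷ £1,300,189.70 = 1.4809.
%ΔEBIT = DOL × %ΔSales = 1.4809 × +7.5% = +11.1%.

+11.1%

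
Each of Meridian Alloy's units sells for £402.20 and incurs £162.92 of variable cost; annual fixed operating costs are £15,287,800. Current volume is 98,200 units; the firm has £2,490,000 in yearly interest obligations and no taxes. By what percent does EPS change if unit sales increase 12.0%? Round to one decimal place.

Contribution at this volume is 98,200 × £239.28 = £23,497,296.00.
EBIT = £23,497,296.00 − £15,287,800 = £8,209,496.00.
After interest of £2,490,000.00, pre-tax earnings = £5,719,496.00.
DCL = total CM / (EBIT − I) = £23,497,296.00 / £5,719,496.00 = 4.1083.
EPS therefore changes by 4.1083 × (+12.0%) = +49.3%.

+49.3%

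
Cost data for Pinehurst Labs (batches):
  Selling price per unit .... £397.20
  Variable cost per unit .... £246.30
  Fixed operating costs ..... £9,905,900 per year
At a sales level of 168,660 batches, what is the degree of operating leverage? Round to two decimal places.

1.64

Total contribution margin = 168,660 × £150.90 = £25,450,794.00.
Subtracting fixed costs: EBIT = £25,450,794.00 − £9,905,900 = £15,544,894.00.
So DOL = total CM / EBIT = £25,450,794.00 / £15,544,894.00 = 1.6372.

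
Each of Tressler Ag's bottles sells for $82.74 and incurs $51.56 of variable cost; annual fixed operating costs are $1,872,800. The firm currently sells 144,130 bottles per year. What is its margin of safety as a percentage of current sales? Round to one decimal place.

58.3%

Unit CM = price − variable cost = $82.74 − $51.56 = $31.18. Break-even units = $1,872,800 ÷ $31.18 = 60,064.14; break-even revenue = 60,064.14 × $82.74 = $4,969,707.25.
Current sales = 144,130 × $82.74 = $11,925,316.20.
Margin of safety = ($11,925,316.20 − $4,969,707.25) ÷ $11,925,316.20 = 58.3%.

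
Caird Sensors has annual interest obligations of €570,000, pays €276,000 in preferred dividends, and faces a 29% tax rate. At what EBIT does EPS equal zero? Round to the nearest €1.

€958,732

Grossing the preferred dividend up to pre-tax terms: €276,000 / (1 − 0.29) = €388,732.39.
EPS = 0 when EBIT covers interest plus the pre-tax preferred burden: €570,000 + €388,732.39 = €958,732.39.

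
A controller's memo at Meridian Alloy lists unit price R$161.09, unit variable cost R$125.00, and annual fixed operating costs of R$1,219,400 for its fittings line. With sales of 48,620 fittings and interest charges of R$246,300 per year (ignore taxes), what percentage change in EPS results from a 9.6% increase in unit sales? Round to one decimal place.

+58.3%

Total contribution margin = 48,620 × R$36.09 = R$1,754,695.80.
Operating income = contribution − fixed costs = R$1,754,695.80 − R$1,219,400 = R$535,295.80.
After interest of R$246,300.00, pre-tax earnings = R$288,995.80.
DCL = total CM / (EBIT − I) = R$1,754,695.80 / R$288,995.80 = 6.0717.
EPS therefore changes by 6.0717 × (+9.6%) = +58.3%.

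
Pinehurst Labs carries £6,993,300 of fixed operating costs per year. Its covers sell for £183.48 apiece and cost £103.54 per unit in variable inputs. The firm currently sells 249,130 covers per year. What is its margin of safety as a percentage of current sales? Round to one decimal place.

Each unit contributes £183.48 − £103.54 = £79.94. Break-even units = £6,993,300 ÷ £79.94 = 87,481.86; break-even revenue = 87,481.86 × £183.48 = £16,051,171.93.
Actual sales revenue = 249,130 × £183.48 = £45,710,372.40.
Margin of safety = (£45,710,372.40 − £16,051,171.93) ÷ £45,710,372.40 = 64.9%.

64.9%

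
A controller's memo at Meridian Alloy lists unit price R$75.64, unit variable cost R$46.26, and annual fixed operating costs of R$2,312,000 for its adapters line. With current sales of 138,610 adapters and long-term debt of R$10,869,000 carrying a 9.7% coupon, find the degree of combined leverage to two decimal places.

5.77

Total contribution margin = 138,610 × R$29.38 = R$4,072,361.80.
Operating income = contribution − fixed costs = R$4,072,361.80 − R$2,312,000 = R$1,760,361.80. Interest = R$1,054,293.00.
DOL = R$4,072,361.80 ÷ R$1,760,361.80 = 2.3134; DFL = R$1,760,361.80 ÷ R$706,068.80 = 2.4932.
DCL = DOL × DFL = 2.3134 × 2.4932 = 5.7678.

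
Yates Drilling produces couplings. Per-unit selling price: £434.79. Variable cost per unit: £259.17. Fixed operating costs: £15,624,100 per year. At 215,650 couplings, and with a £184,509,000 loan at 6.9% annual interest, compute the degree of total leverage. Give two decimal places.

3.98

Total contribution margin = 215,650 × £175.62 = £37,872,453.00.
EBIT = £37,872,453.00 − £15,624,100 = £22,248,353.00. Interest = £12,731,121.00.
DOL = £37,872,453.00 ÷ £22,248,353.00 = 1.7023; DFL = £22,248,353.00 ÷ £9,517,232.00 = 2.3377.
Combined leverage = 1.7023 × 2.3377 = 3.9795.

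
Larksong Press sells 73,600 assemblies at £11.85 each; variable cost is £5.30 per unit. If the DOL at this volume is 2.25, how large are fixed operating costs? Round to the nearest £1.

£267,822

Total contribution margin = 73,600 × £6.55 = £482,080.00.
DOL = contribution / EBIT, so EBIT = £482,080.00 / 2.25 = £214,257.78.
And FC = contribution − EBIT = £482,080.00 − £214,257.78 = £267,822.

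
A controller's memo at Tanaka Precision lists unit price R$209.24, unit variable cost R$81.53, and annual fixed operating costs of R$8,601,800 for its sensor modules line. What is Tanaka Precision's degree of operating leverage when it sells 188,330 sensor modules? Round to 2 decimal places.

Total contribution margin = 188,330 × R$127.71 = R$24,051,624.30.
Subtracting fixed costs: EBIT = R$24,051,624.30 − R$8,601,800 = R$15,449,824.30.
Degree of operating leverage = R$24,051,624.30 / R$15,449,824.30 = 1.5568.

1.56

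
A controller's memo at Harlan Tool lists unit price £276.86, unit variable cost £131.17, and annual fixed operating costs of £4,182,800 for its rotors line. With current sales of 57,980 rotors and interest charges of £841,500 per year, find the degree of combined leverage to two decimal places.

At 57,980 units, contribution = 57,980 × £145.69 = £8,447,106.20.
Subtracting fixed costs: EBIT = £8,447,106.20 − £4,182,800 = £4,264,306.20. Interest = £841,500.00.
DOL = £8,447,106.20 ÷ £4,264,306.20 = 1.9809; DFL = £4,264,306.20 ÷ £3,422,806.20 = 1.2459.
DCL = DOL × DFL = 1.9809 × 1.2459 = 2.4680.

2.47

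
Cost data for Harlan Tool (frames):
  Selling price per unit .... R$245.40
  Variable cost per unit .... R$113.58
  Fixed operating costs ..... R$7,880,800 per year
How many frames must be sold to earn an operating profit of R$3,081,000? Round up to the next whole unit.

Each unit contributes R$245.40 − R$113.58 = R$131.82.
Required volume = (fixed costs + target profit) ÷ CM = (R$7,880,800 + R$3,081,000) ÷ R$131.82 = 83,157.34, so 83,158 frames.

83,158 frames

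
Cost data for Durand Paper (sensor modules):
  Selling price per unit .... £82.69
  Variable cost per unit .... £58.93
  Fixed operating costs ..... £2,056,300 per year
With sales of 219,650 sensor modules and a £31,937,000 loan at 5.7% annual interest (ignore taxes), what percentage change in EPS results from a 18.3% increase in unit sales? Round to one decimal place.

Total contribution margin = 219,650 × £23.76 = £5,218,884.00.
EBIT = £5,218,884.00 − £2,056,300 = £3,162,584.00.
Interest = £1,820,409.00, so EBIT − I = £1,342,175.00.
DCL = total CM / (EBIT − I) = £5,218,884.00 / £1,342,175.00 = 3.8884.
EPS therefore changes by 3.8884 × (+18.3%) = +71.2%.

+71.2%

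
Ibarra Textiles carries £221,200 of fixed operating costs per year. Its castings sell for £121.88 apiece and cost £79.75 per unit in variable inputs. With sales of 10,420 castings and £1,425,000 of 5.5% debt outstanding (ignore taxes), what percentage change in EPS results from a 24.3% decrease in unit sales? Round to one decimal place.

-76.5%

At 10,420 units, contribution = 10,420 × £42.13 = £438,994.60.
Subtracting fixed costs: EBIT = £438,994.60 − £221,200 = £217,794.60.
Interest = £78,375.00, so EBIT − I = £139,419.60.
Degree of combined leverage = contribution ÷ (EBIT − I) = £438,994.60 ÷ £139,419.60 = 3.1487.
%ΔEPS = DCL × %ΔSales = 3.1487 × -24.3% = -76.5%.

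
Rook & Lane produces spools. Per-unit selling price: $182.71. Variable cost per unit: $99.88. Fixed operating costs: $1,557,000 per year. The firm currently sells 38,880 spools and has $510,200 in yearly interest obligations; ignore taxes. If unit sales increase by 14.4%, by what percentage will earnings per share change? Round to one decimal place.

+40.2%

Contribution at this volume is 38,880 × $82.83 = $3,220,430.40.
Operating income = contribution − fixed costs = $3,220,430.40 − $1,557,000 = $1,663,430.40.
Interest = $510,200.00, so EBIT − I = $1,153,230.40.
DCL = total CM / (EBIT − I) = $3,220,430.40 / $1,153,230.40 = 2.7925.
%ΔEPS = DCL × %ΔSales = 2.7925 × +14.4% = +40.2%.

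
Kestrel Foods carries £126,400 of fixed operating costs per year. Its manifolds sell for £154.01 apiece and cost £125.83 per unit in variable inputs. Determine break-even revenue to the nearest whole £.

CM per unit = £154.01 − £125.83 = £28.18; CM ratio = £28.18 / £154.01 = 0.1830.
Break-even revenue = fixed costs × price ÷ CM = £126,400 × £154.01 ÷ £28.18 = £690,804.

£690,804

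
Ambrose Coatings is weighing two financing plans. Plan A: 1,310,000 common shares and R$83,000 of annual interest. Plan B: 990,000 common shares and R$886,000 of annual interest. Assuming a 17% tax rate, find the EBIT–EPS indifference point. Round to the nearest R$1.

At indifference, (EBIT − 83,000)(1 − t)/1,310,000 = (EBIT − 886,000)(1 − t)/990,000.
Cancelling (1 − t) and cross-multiplying: 990,000·(EBIT − 83,000) = 1,310,000·(EBIT − 886,000).
Solving, EBIT = (886,000·1,310,000 − 83,000·990,000) / (1,310,000 − 990,000) = 1,078,490,000,000 / 320,000 = 3,370,281.25.

R$3,370,281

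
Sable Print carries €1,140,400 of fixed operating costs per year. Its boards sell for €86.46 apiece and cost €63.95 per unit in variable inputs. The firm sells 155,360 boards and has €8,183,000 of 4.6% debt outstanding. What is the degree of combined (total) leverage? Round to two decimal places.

1.77

At 155,360 units, contribution = 155,360 × €22.51 = €3,497,153.60.
Subtracting fixed costs: EBIT = €3,497,153.60 − €1,140,400 = €2,356,753.60. Interest = €376,418.00.
DOL = €3,497,153.60 ÷ €2,356,753.60 = 1.4839; DFL = €2,356,753.60 ÷ €1,980,335.60 = 1.1901.
DCL = DOL × DFL = 1.4839 × 1.1901 = 1.7660.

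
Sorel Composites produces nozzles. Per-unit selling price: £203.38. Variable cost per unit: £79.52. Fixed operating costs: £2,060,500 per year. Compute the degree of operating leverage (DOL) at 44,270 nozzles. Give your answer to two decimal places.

1.60

At 44,270 units, contribution = 44,270 × £123.86 = £5,483,282.20.
Subtracting fixed costs: EBIT = £5,483,282.20 − £2,060,500 = £3,422,782.20.
So DOL = total CM / EBIT = £5,483,282.20 / £3,422,782.20 = 1.6020.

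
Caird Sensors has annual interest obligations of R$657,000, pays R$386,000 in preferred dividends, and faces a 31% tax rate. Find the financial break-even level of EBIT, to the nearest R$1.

Grossing the preferred dividend up to pre-tax terms: R$386,000 / (1 − 0.31) = R$559,420.29.
EPS = 0 when EBIT covers interest plus the pre-tax preferred burden: R$657,000 + R$559,420.29 = R$1,216,420.29.

R$1,216,420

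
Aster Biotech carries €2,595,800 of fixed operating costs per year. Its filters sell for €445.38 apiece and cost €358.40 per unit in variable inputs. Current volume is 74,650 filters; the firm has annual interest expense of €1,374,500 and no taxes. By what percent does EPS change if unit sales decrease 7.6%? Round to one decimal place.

At 74,650 units, contribution = 74,650 × €86.98 = €6,493,057.00.
EBIT = €6,493,057.00 − €2,595,800 = €3,897,257.00.
After interest of €1,374,500.00, pre-tax earnings = €2,522,757.00.
Degree of combined leverage = contribution ÷ (EBIT − I) = €6,493,057.00 ÷ €2,522,757.00 = 2.5738.
%ΔEPS = DCL × %ΔSales = 2.5738 × -7.6% = -19.6%.

-19.6%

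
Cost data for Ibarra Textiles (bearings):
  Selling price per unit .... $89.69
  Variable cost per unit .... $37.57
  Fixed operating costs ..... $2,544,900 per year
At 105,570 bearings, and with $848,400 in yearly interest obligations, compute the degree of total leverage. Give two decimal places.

2.61

Contribution at this volume is 105,570 × $52.12 = $5,502,308.40.
Operating income = contribution − fixed costs = $5,502,308.40 − $2,544,900 = $2,957,408.40. Interest = $848,400.00, so EBIT − I = $2,109,008.40.
Degree of total leverage = total CM / (EBIT − interest) = $5,502,308.40 / $2,109,008.40 = 2.6090.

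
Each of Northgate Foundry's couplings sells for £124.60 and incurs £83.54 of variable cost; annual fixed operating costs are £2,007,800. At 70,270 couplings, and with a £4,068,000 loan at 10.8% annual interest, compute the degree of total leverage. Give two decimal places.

Total contribution margin = 70,270 × £41.06 = £2,885,286.20.
EBIT = £2,885,286.20 − £2,007,800 = £877,486.20. Interest = £439,344.00, so EBIT − I = £438,142.20.
DCL = contribution ÷ (EBIT − I) = £2,885,286.20 ÷ £438,142.20 = 6.5853.

6.59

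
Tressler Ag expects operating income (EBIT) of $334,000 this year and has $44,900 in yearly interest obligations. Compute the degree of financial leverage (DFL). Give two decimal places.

Interest = $44,900.00.
Degree of financial leverage = EBIT / (EBIT − interest) = $334,000 / $289,100.00 = 1.1553.

1.16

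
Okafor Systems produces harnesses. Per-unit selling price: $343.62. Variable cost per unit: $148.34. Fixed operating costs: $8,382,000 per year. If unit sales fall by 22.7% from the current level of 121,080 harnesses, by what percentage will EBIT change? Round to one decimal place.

Total contribution margin = 121,080 × $195.28 = $23,644,502.40.
Subtracting fixed costs: EBIT = $23,644,502.40 − $8,382,000 = $15,262,502.40.
So DOL = total CM / EBIT = $23,644,502.40 / $15,262,502.40 = 1.5492.
So EBIT moves 1.5492 × (-22.7%) = -35.2%.

-35.2%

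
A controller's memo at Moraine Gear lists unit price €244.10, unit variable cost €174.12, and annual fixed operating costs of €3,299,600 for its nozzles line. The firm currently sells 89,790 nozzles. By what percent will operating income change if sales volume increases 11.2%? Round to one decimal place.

Contribution at this volume is 89,790 × €69.98 = €6,283,504.20.
Subtracting fixed costs: EBIT = €6,283,504.20 − €3,299,600 = €2,983,904.20.
Degree of operating leverage = €6,283,504.20 / €2,983,904.20 = 2.1058.
%ΔEBIT = DOL × %ΔSales = 2.1058 × +11.2% = +23.6%.

+23.6%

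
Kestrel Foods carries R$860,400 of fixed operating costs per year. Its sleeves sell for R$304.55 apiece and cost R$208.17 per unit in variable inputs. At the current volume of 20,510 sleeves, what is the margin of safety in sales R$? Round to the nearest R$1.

R$3,527,553

Unit CM = price − variable cost = R$304.55 − R$208.17 = R$96.38. Break-even units = R$860,400 ÷ R$96.38 = 8,927.16; break-even revenue = 8,927.16 × R$304.55 = R$2,718,767.59.
Actual sales revenue = 20,510 × R$304.55 = R$6,246,320.50.
Margin of safety = R$6,246,320.50 − R$2,718,767.59 = R$3,527,553.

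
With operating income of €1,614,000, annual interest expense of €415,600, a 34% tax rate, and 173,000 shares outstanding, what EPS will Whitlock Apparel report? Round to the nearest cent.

Pre-tax income = €1,614,000 − €415,600.00 = €1,198,400.00.
After tax at 34%: net income = €1,198,400.00 × 0.66 = €790,944.00.
EPS = €790,944.00 ÷ 173,000 = €4.57.

€4.57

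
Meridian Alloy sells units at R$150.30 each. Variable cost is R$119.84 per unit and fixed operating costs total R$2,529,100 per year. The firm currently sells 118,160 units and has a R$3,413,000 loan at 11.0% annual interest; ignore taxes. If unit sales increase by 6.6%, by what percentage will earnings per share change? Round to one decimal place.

Contribution at this volume is 118,160 × R$30.46 = R$3,599,153.60.
Operating income = contribution − fixed costs = R$3,599,153.60 − R$2,529,100 = R$1,070,053.60.
After interest of R$375,430.00, pre-tax earnings = R$694,623.60.
Degree of combined leverage = contribution ÷ (EBIT − I) = R$3,599,153.60 ÷ R$694,623.60 = 5.1814.
%ΔEPS = DCL × %ΔSales = 5.1814 × +6.6% = +34.2%.

+34.2%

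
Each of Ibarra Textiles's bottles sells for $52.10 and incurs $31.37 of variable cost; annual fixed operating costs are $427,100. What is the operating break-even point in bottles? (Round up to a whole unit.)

20,603 bottles

Each unit contributes $52.10 − $31.37 = $20.73.
Units to break even: $427,100 ÷ $20.73 = 20,602.99, rounded up to 20,603.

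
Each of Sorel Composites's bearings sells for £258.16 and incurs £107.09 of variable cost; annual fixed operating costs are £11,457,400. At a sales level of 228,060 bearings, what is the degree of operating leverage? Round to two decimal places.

1.50

At 228,060 units, contribution = 228,060 × £151.07 = £34,453,024.20.
Operating income = contribution − fixed costs = £34,453,024.20 − £11,457,400 = £22,995,624.20.
Degree of operating leverage = £34,453,024.20 / £22,995,624.20 = 1.4982.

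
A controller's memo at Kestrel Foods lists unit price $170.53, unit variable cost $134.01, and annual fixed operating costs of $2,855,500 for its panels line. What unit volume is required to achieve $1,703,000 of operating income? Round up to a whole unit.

Unit CM = price − variable cost = $170.53 − $134.01 = $36.52.
Required volume = (fixed costs + target profit) ÷ CM = ($2,855,500 + $1,703,000) ÷ $36.52 = 124,822.02, so 124,823 panels.

124,823 panels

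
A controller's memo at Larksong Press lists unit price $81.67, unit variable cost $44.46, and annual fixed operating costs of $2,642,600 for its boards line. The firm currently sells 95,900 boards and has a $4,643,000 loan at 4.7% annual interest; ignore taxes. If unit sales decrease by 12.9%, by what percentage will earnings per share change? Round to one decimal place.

-65.1%

At 95,900 units, contribution = 95,900 × $37.21 = $3,568,439.00.
Operating income = contribution − fixed costs = $3,568,439.00 − $2,642,600 = $925,839.00.
Interest = $218,221.00, so EBIT − I = $707,618.00.
Degree of combined leverage = contribution ÷ (EBIT − I) = $3,568,439.00 ÷ $707,618.00 = 5.0429.
%ΔEPS = DCL × %ΔSales = 5.0429 × -12.9% = -65.1%.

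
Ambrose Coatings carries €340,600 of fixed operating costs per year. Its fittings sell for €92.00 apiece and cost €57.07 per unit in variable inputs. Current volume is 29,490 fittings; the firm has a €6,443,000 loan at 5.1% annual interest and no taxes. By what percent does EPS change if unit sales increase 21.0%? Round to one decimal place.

+59.9%

Contribution at this volume is 29,490 × €34.93 = €1,030,085.70.
Operating income = contribution − fixed costs = €1,030,085.70 − €340,600 = €689,485.70.
Interest = €328,593.00, so EBIT − I = €360,892.70.
DCL = total CM / (EBIT − I) = €1,030,085.70 / €360,892.70 = 2.8543.
%ΔEPS = DCL × %ΔSales = 2.8543 × +21.0% = +59.9%.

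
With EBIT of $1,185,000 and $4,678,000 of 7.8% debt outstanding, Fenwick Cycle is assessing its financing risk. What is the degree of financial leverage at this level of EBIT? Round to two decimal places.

1.44

Interest = $364,884.00.
Degree of financial leverage = EBIT / (EBIT − interest) = $1,185,000 / $820,116.00 = 1.4449.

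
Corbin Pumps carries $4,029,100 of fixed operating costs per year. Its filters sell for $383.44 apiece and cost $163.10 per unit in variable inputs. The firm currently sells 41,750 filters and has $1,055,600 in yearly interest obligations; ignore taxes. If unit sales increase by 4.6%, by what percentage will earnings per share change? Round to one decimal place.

+10.3%

At 41,750 units, contribution = 41,750 × $220.34 = $9,199,195.00.
EBIT = $9,199,195.00 − $4,029,100 = $5,170,095.00.
After interest of $1,055,600.00, pre-tax earnings = $4,114,495.00.
DCL = total CM / (EBIT − I) = $9,199,195.00 / $4,114,495.00 = 2.2358.
EPS therefore changes by 2.2358 × (+4.6%) = +10.3%.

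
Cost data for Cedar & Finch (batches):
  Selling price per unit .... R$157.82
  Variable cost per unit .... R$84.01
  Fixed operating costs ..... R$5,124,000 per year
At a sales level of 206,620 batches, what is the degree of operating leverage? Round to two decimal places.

Total contribution margin = 206,620 × R$73.81 = R$15,250,622.20.
EBIT = R$15,250,622.20 − R$5,124,000 = R$10,126,622.20.
So DOL = total CM / EBIT = R$15,250,622.20 / R$10,126,622.20 = 1.5060.

1.51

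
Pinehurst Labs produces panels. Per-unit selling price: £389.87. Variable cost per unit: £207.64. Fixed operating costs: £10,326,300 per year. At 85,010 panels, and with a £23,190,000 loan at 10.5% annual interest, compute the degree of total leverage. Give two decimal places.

5.67

Total contribution margin = 85,010 × £182.23 = £15,491,372.30.
EBIT = £15,491,372.30 − £10,326,300 = £5,165,072.30. Interest = £2,434,950.00, so EBIT − I = £2,730,122.30.
Degree of total leverage = total CM / (EBIT − interest) = £15,491,372.30 / £2,730,122.30 = 5.6742.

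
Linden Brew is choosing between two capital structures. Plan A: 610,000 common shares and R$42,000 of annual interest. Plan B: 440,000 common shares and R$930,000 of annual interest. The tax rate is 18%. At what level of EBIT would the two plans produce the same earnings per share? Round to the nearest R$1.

R$3,228,353

At indifference, (EBIT − 42,000)(1 − t)/610,000 = (EBIT − 930,000)(1 − t)/440,000.
The (1 − t) factor cancels: (EBIT − 42,000) × 440,000 = (EBIT − 930,000) × 610,000.
EBIT × (610,000 − 440,000) = 930,000 × 610,000 − 42,000 × 440,000 = 548,820,000,000, so EBIT = 548,820,000,000 ÷ 170,000 = 3,228,352.94.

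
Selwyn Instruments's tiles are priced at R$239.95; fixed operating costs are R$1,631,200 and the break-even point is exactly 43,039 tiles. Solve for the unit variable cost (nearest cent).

R$202.05

At break-even, FC = Q × (P − VC), so P − VC = R$1,631,200 ÷ 43,039 = R$37.9005.
Variable cost per unit = R$239.95 − R$37.9005 = R$202.05.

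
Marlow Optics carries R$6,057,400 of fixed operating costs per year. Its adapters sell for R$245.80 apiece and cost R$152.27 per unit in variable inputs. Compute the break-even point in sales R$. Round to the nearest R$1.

Contribution margin per unit = R$245.80 − R$152.27 = R$93.53, a CM ratio of R$93.53 ÷ R$245.80 = 0.3805.
Break-even sales = FC ÷ CM ratio = R$6,057,400 × R$245.80 / R$93.53 = R$15,919,052.

R$15,919,052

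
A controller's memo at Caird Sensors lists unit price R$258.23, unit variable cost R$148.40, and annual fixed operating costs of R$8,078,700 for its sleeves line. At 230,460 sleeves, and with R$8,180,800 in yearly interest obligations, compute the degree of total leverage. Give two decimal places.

2.80

Contribution at this volume is 230,460 × R$109.83 = R$25,311,421.80.
Operating income = contribution − fixed costs = R$25,311,421.80 − R$8,078,700 = R$17,232,721.80. Interest = R$8,180,800.00.
DOL = R$25,311,421.80 ÷ R$17,232,721.80 = 1.4688; DFL = R$17,232,721.80 ÷ R$9,051,921.80 = 1.9038.
DCL = DOL × DFL = 1.4688 × 1.9038 = 2.7963.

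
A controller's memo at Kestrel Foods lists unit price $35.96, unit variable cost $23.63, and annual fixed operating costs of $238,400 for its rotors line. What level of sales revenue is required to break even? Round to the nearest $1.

$695,285

Contribution margin per unit = $35.96 − $23.63 = $12.33, a CM ratio of $12.33 ÷ $35.96 = 0.3429.
Break-even sales = FC ÷ CM ratio = $238,400 × $35.96 / $12.33 = $695,285.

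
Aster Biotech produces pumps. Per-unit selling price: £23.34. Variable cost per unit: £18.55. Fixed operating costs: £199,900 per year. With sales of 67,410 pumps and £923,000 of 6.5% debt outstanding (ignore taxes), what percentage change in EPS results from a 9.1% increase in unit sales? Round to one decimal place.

At 67,410 units, contribution = 67,410 × £4.79 = £322,893.90.
EBIT = £322,893.90 − £199,900 = £122,993.90.
After interest of £59,995.00, pre-tax earnings = £62,998.90.
Degree of combined leverage = contribution ÷ (EBIT − I) = £322,893.90 ÷ £62,998.90 = 5.1254.
%ΔEPS = DCL × %ΔSales = 5.1254 × +9.1% = +46.6%.

+46.6%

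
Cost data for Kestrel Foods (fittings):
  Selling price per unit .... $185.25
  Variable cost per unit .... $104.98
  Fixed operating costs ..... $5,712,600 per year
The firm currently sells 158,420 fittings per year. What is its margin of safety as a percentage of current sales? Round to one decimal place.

Unit CM = price − variable cost = $185.25 − $104.98 = $80.27. Break-even units = $5,712,600 ÷ $80.27 = 71,167.31; break-even revenue = 71,167.31 × $185.25 = $13,183,744.24.
Actual sales revenue = 158,420 × $185.25 = $29,347,305.00.
Margin of safety = ($29,347,305.00 − $13,183,744.24) ÷ $29,347,305.00 = 55.1%.

55.1%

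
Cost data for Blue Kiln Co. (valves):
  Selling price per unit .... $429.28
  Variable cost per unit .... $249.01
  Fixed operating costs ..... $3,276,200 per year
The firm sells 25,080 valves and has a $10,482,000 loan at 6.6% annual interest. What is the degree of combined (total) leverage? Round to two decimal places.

8.17

At 25,080 units, contribution = 25,080 × $180.27 = $4,521,171.60.
Subtracting fixed costs: EBIT = $4,521,171.60 − $3,276,200 = $1,244,971.60. Interest = $691,812.00.
DOL = $4,521,171.60 ÷ $1,244,971.60 = 3.6315; DFL = $1,244,971.60 ÷ $553,159.60 = 2.2507.
Combined leverage = 3.6315 × 2.2507 = 8.1734.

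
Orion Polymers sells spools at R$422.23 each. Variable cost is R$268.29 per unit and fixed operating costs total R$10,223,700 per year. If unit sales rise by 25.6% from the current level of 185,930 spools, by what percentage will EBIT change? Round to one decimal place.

At 185,930 units, contribution = 185,930 × R$153.94 = R$28,622,064.20.
EBIT = R$28,622,064.20 − R$10,223,700 = R$18,398,364.20.
So DOL = total CM / EBIT = R$28,622,064.20 / R$18,398,364.20 = 1.5557.
%ΔEBIT = DOL × %ΔSales = 1.5557 × +25.6% = +39.8%.

+39.8%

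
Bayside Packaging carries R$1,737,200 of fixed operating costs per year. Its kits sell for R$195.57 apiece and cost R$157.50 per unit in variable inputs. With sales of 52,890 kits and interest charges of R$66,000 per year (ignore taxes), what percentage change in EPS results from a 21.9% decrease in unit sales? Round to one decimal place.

-209.7%

At 52,890 units, contribution = 52,890 × R$38.07 = R$2,013,522.30.
Subtracting fixed costs: EBIT = R$2,013,522.30 − R$1,737,200 = R$276,322.30.
Interest = R$66,000.00, so EBIT − I = R$210,322.30.
DCL = total CM / (EBIT − I) = R$2,013,522.30 / R$210,322.30 = 9.5735.
%ΔEPS = DCL × %ΔSales = 9.5735 × -21.9% = -209.7%.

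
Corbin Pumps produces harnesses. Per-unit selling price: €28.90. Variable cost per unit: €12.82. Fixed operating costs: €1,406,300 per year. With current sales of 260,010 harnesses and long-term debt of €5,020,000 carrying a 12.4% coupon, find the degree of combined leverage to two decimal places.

At 260,010 units, contribution = 260,010 × €16.08 = €4,180,960.80.
EBIT = €4,180,960.80 − €1,406,300 = €2,774,660.80. Interest = €622,480.00.
DOL = €4,180,960.80 ÷ €2,774,660.80 = 1.5068; DFL = €2,774,660.80 ÷ €2,152,180.80 = 1.2892.
DCL = DOL × DFL = 1.5068 × 1.2892 = 1.9426.

1.94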